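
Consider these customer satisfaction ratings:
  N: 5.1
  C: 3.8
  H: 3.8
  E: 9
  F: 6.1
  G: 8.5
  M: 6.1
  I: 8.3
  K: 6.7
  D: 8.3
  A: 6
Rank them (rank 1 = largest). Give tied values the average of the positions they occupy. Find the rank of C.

10.5

Sorted (descending): 9, 8.5, 8.3, 8.3, 6.7, 6.1, 6.1, 6, 5.1, 3.8, 3.8
The 2 values of 8.3 occupy positions 3–4 → average rank (3+4)/2 = 3.5.
The 2 values of 6.1 occupy positions 6–7 → average rank (6+7)/2 = 6.5.
The 2 values of 3.8 occupy positions 10–11 → average rank (10+11)/2 = 10.5.
C has value 3.8 → rank 10.5.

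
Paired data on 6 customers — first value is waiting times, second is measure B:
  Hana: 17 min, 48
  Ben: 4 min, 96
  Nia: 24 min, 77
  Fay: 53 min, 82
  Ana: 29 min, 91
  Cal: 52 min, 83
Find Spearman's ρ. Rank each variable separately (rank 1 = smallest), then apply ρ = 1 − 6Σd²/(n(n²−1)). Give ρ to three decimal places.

Ranks of variable 1: 2, 1, 3, 6, 4, 5
Ranks of variable 2: 1, 6, 2, 3, 5, 4
d = r₁ − r₂: 1, -5, 1, 3, -1, 1
d²: 1, 25, 1, 9, 1, 1; Σd² = 38
ρ = 1 − 6·38/(6·35) = 1 − 228/210 = -0.086

-0.086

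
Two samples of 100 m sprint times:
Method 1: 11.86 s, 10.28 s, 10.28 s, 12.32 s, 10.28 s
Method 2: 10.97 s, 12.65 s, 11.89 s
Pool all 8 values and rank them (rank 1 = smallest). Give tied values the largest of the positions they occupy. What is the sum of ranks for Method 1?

Sorted (ascending): 10.28, 10.28, 10.28, 10.97, 11.86, 11.89, 12.32, 12.65
The 3 values of 10.28 occupy positions 1–3 → each gets rank 3.
Method 1 values → pooled ranks: 11.86→5, 10.28→3, 10.28→3, 12.32→7, 10.28→3
Rank sum = 5 + 3 + 3 + 7 + 3 = 21

21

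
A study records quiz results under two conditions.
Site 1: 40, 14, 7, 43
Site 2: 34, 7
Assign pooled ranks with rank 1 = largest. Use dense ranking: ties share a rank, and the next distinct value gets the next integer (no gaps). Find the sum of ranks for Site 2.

8

Sorted (descending): 43, 40, 34, 14, 7, 7
The 2 values of 7 share dense rank 5.
Remaining distinct values take the next consecutive integers.
Site 2 values → pooled ranks: 34→3, 7→5
Rank sum = 3 + 5 = 8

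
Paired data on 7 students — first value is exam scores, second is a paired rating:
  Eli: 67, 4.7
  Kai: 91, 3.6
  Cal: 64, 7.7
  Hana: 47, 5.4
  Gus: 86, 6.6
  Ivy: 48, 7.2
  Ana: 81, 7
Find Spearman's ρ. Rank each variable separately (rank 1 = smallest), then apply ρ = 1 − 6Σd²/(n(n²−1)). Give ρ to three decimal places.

-0.429

Ranks of variable 1: 4, 7, 3, 1, 6, 2, 5
Ranks of variable 2: 2, 1, 7, 3, 4, 6, 5
d = r₁ − r₂: 2, 6, -4, -2, 2, -4, 0
d²: 4, 36, 16, 4, 4, 16, 0; Σd² = 80
ρ = 1 − 6·80/(7·48) = 1 − 480/336 = -0.429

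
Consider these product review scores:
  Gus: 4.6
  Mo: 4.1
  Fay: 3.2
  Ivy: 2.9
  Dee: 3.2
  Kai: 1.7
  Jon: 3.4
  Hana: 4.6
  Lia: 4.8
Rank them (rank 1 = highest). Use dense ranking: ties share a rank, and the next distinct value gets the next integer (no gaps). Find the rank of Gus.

2

Sorted (descending): 4.8, 4.6, 4.6, 4.1, 3.4, 3.2, 3.2, 2.9, 1.7
The 2 values of 4.6 share dense rank 2.
The 2 values of 3.2 share dense rank 5.
Remaining distinct values take the next consecutive integers.
Gus has value 4.6 → rank 2.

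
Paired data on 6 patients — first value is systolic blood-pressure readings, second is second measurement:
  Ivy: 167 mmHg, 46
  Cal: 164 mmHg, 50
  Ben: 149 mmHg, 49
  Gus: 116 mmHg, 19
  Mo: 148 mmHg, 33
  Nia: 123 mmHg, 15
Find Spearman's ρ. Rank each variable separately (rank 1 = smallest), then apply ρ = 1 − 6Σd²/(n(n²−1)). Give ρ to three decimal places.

Ranks of variable 1: 6, 5, 4, 1, 3, 2
Ranks of variable 2: 4, 6, 5, 2, 3, 1
d = r₁ − r₂: 2, -1, -1, -1, 0, 1
d²: 4, 1, 1, 1, 0, 1; Σd² = 8
ρ = 1 − 6·8/(6·35) = 1 − 48/210 = 0.771

0.771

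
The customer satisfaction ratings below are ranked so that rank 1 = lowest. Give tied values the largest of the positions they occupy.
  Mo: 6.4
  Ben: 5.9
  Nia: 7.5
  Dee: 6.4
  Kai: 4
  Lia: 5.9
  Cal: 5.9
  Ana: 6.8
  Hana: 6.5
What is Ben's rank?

4

Sorted (ascending): 4, 5.9, 5.9, 5.9, 6.4, 6.4, 6.5, 6.8, 7.5
The 3 values of 5.9 occupy positions 2–4 → each gets rank 4.
The 2 values of 6.4 occupy positions 5–6 → each gets rank 6.
Ben has value 5.9 → rank 4.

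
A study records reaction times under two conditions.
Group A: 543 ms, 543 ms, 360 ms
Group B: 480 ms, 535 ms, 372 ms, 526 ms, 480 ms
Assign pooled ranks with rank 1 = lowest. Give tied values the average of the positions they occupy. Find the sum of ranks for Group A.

Sorted (ascending): 360, 372, 480, 480, 526, 535, 543, 543
The 2 values of 480 occupy positions 3–4 → average rank (3+4)/2 = 3.5.
The 2 values of 543 occupy positions 7–8 → average rank (7+8)/2 = 7.5.
Group A values → pooled ranks: 543→7.5, 543→7.5, 360→1
Rank sum = 7.5 + 7.5 + 1 = 16

16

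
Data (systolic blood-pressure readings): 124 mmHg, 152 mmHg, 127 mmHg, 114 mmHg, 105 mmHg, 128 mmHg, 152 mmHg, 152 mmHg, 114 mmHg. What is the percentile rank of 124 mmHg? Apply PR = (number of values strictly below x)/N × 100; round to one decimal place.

N = 9.
Strictly below 124: 3. Equal to 124: 1.
PR = 3/9 × 100 = 33.3

33.3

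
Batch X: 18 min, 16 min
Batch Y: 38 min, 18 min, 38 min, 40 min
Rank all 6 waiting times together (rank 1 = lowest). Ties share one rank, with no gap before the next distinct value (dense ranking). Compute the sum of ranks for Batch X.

Sorted (ascending): 16, 18, 18, 38, 38, 40
The 2 values of 18 share dense rank 2.
The 2 values of 38 share dense rank 3.
Remaining distinct values take the next consecutive integers.
Batch X values → pooled ranks: 18→2, 16→1
Rank sum = 2 + 1 = 3

3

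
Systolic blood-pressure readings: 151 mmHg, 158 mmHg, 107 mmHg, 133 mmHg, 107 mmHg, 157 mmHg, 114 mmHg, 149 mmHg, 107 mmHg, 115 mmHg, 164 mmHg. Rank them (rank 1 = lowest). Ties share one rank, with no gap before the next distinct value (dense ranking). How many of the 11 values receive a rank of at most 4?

Sorted (ascending): 107, 107, 107, 114, 115, 133, 149, 151, 157, 158, 164
The 3 values of 107 share dense rank 1.
Remaining distinct values take the next consecutive integers.
Ranks ≤ 4: {1, 1, 1, 2, 3, 4} → 6 values.

6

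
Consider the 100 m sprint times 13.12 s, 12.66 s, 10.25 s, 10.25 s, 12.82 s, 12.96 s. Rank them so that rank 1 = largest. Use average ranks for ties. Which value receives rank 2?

Sorted (descending): 13.12, 12.96, 12.82, 12.66, 10.25, 10.25
The 2 values of 10.25 occupy positions 5–6 → average rank (5+6)/2 = 5.5.
Rank 2 → value 12.96.

12.96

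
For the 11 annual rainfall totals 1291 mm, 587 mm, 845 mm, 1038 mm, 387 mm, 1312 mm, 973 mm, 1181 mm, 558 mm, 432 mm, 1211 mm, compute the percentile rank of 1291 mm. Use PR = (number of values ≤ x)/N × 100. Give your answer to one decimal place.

N = 11.
Strictly below 1291: 9. Equal to 1291: 1.
PR = 10/11 × 100 = 90.9

90.9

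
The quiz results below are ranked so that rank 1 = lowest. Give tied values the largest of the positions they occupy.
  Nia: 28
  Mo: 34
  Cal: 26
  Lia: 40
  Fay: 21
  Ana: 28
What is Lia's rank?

6

Sorted (ascending): 21, 26, 28, 28, 34, 40
The 2 values of 28 occupy positions 3–4 → each gets rank 4.
Lia has value 40 → rank 6.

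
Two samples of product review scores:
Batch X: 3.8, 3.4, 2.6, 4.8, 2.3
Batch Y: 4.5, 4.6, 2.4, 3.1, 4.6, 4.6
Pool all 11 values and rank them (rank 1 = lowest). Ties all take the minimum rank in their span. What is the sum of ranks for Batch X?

26

Sorted (ascending): 2.3, 2.4, 2.6, 3.1, 3.4, 3.8, 4.5, 4.6, 4.6, 4.6, 4.8
The 3 values of 4.6 occupy positions 8–10 → each gets rank 8.
Batch X values → pooled ranks: 3.8→6, 3.4→5, 2.6→3, 4.8→11, 2.3→1
Rank sum = 6 + 5 + 3 + 11 + 1 = 26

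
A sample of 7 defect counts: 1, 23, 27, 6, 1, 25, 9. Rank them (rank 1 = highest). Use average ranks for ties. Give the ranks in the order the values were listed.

6.5, 3, 1, 5, 6.5, 2, 4

Sorted (descending): 27, 25, 23, 9, 6, 1, 1
The 2 values of 1 occupy positions 6–7 → average rank (6+7)/2 = 6.5.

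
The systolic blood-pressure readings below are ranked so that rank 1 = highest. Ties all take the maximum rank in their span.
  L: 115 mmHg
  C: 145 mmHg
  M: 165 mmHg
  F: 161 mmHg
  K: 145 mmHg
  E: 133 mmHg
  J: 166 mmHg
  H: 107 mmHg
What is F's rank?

Sorted (descending): 166, 165, 161, 145, 145, 133, 115, 107
The 2 values of 145 occupy positions 4–5 → each gets rank 5.
F has value 161 mmHg → rank 3.

3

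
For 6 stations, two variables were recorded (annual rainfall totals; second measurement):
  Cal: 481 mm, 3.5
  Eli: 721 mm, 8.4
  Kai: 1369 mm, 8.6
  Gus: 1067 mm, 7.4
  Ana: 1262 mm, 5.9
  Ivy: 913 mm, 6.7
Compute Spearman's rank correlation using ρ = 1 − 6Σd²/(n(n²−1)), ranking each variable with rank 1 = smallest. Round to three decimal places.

Ranks of variable 1: 1, 2, 6, 4, 5, 3
Ranks of variable 2: 1, 5, 6, 4, 2, 3
d = r₁ − r₂: 0, -3, 0, 0, 3, 0
d²: 0, 9, 0, 0, 9, 0; Σd² = 18
ρ = 1 − 6·18/(6·35) = 1 − 108/210 = 0.486

0.486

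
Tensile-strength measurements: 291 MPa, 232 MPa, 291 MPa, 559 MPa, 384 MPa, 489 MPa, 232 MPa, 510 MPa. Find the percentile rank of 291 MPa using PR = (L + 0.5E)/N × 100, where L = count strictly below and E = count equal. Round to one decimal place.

37.5

N = 8.
Strictly below 291: 2. Equal to 291: 2.
PR = (2 + 0.5·2)/8 × 100 = 37.5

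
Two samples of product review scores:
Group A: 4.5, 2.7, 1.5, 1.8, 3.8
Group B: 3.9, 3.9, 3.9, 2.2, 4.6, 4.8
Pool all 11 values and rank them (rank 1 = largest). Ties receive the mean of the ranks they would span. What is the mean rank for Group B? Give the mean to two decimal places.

4.50

Sorted (descending): 4.8, 4.6, 4.5, 3.9, 3.9, 3.9, 3.8, 2.7, 2.2, 1.8, 1.5
The 3 values of 3.9 occupy positions 4–6 → average rank 5.
Group B values → pooled ranks: 3.9→5, 3.9→5, 3.9→5, 2.2→9, 4.6→2, 4.8→1
Mean rank = (5 + 5 + 5 + 9 + 2 + 1) / 6 = 4.50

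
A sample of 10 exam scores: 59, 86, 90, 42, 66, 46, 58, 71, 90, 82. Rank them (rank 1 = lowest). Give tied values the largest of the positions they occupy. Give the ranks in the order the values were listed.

Sorted (ascending): 42, 46, 58, 59, 66, 71, 82, 86, 90, 90
The 2 values of 90 occupy positions 9–10 → each gets rank 10.

4, 8, 10, 1, 5, 2, 3, 6, 10, 7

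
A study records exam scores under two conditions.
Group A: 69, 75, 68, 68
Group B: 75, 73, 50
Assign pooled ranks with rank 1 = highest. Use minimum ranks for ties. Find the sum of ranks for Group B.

11

Sorted (descending): 75, 75, 73, 69, 68, 68, 50
The 2 values of 75 occupy positions 1–2 → each gets rank 1.
The 2 values of 68 occupy positions 5–6 → each gets rank 5.
Group B values → pooled ranks: 75→1, 73→3, 50→7
Rank sum = 1 + 3 + 7 = 11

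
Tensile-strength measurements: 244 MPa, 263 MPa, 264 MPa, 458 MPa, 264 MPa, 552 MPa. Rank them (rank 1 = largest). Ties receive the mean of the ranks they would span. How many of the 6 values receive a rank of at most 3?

Sorted (descending): 552, 458, 264, 264, 263, 244
The 2 values of 264 occupy positions 3–4 → average rank (3+4)/2 = 3.5.
Ranks ≤ 3: {1, 2} → 2 values.

2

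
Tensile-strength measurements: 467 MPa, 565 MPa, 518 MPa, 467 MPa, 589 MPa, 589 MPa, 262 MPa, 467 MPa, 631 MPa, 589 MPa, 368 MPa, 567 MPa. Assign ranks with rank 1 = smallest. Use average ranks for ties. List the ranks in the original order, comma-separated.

Sorted (ascending): 262, 368, 467, 467, 467, 518, 565, 567, 589, 589, 589, 631
The 3 values of 467 occupy positions 3–5 → average rank 4.
The 3 values of 589 occupy positions 9–11 → average rank 10.

4, 7, 6, 4, 10, 10, 1, 4, 12, 10, 2, 8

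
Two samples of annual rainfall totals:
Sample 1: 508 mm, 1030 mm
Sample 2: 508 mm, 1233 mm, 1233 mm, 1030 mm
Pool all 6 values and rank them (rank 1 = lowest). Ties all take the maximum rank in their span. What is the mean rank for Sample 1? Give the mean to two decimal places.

3.00

Sorted (ascending): 508, 508, 1030, 1030, 1233, 1233
The 2 values of 508 occupy positions 1–2 → each gets rank 2.
The 2 values of 1030 occupy positions 3–4 → each gets rank 4.
The 2 values of 1233 occupy positions 5–6 → each gets rank 6.
Sample 1 values → pooled ranks: 508→2, 1030→4
Mean rank = (2 + 4) / 2 = 3.00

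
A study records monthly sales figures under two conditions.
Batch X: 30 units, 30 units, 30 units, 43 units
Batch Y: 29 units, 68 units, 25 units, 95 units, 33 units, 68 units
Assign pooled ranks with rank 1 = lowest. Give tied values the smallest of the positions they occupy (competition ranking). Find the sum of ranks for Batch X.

16

Sorted (ascending): 25, 29, 30, 30, 30, 33, 43, 68, 68, 95
The 3 values of 30 occupy positions 3–5 → each gets rank 3.
The 2 values of 68 occupy positions 8–9 → each gets rank 8.
Batch X values → pooled ranks: 30→3, 30→3, 30→3, 43→7
Rank sum = 3 + 3 + 3 + 7 = 16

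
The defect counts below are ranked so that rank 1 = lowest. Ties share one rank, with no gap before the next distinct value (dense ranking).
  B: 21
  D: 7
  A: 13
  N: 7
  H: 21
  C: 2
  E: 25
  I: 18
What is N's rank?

2

Sorted (ascending): 2, 7, 7, 13, 18, 21, 21, 25
The 2 values of 7 share dense rank 2.
The 2 values of 21 share dense rank 5.
Remaining distinct values take the next consecutive integers.
N has value 7 → rank 2.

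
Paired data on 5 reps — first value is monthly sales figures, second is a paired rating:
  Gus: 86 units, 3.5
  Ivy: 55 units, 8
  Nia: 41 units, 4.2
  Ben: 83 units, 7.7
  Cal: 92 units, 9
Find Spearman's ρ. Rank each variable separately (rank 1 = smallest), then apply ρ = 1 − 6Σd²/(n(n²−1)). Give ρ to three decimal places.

Ranks of variable 1: 4, 2, 1, 3, 5
Ranks of variable 2: 1, 4, 2, 3, 5
d = r₁ − r₂: 3, -2, -1, 0, 0
d²: 9, 4, 1, 0, 0; Σd² = 14
ρ = 1 − 6·14/(5·24) = 1 − 84/120 = 0.300

0.300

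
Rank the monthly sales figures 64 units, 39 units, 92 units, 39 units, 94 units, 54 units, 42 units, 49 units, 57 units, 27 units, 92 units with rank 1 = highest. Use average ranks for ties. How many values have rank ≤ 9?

8

Sorted (descending): 94, 92, 92, 64, 57, 54, 49, 42, 39, 39, 27
The 2 values of 92 occupy positions 2–3 → average rank (2+3)/2 = 2.5.
The 2 values of 39 occupy positions 9–10 → average rank (9+10)/2 = 9.5.
Ranks ≤ 9: {1, 2.5, 2.5, 4, 5, 6, 7, 8} → 8 values.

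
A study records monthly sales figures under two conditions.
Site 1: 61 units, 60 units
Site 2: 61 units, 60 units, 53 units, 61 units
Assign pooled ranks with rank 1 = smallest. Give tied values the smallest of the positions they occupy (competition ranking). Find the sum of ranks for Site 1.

6

Sorted (ascending): 53, 60, 60, 61, 61, 61
The 2 values of 60 occupy positions 2–3 → each gets rank 2.
The 3 values of 61 occupy positions 4–6 → each gets rank 4.
Site 1 values → pooled ranks: 61→4, 60→2
Rank sum = 4 + 2 = 6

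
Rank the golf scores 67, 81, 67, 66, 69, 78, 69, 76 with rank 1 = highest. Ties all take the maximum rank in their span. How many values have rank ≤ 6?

5

Sorted (descending): 81, 78, 76, 69, 69, 67, 67, 66
The 2 values of 69 occupy positions 4–5 → each gets rank 5.
The 2 values of 67 occupy positions 6–7 → each gets rank 7.
Ranks ≤ 6: {1, 2, 3, 5, 5} → 5 values.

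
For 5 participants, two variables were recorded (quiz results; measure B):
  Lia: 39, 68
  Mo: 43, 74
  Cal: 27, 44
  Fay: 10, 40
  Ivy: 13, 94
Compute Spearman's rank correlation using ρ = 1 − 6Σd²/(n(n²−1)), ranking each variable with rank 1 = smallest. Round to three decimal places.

0.400

Ranks of variable 1: 4, 5, 3, 1, 2
Ranks of variable 2: 3, 4, 2, 1, 5
d = r₁ − r₂: 1, 1, 1, 0, -3
d²: 1, 1, 1, 0, 9; Σd² = 12
ρ = 1 − 6·12/(5·24) = 1 − 72/120 = 0.400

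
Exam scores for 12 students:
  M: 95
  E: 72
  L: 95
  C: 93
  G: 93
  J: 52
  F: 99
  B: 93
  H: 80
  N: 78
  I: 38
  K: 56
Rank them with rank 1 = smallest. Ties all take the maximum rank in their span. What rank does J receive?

2

Sorted (ascending): 38, 52, 56, 72, 78, 80, 93, 93, 93, 95, 95, 99
The 3 values of 93 occupy positions 7–9 → each gets rank 9.
The 2 values of 95 occupy positions 10–11 → each gets rank 11.
J has value 52 → rank 2.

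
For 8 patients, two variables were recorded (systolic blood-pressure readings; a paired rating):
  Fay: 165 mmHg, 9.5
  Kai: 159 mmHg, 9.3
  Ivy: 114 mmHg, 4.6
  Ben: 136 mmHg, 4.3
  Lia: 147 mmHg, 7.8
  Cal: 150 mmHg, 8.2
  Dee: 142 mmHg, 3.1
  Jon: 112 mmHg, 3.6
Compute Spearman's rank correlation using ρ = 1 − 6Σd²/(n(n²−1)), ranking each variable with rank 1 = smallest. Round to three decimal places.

Ranks of variable 1: 8, 7, 2, 3, 5, 6, 4, 1
Ranks of variable 2: 8, 7, 4, 3, 5, 6, 1, 2
d = r₁ − r₂: 0, 0, -2, 0, 0, 0, 3, -1
d²: 0, 0, 4, 0, 0, 0, 9, 1; Σd² = 14
ρ = 1 − 6·14/(8·63) = 1 − 84/504 = 0.833

0.833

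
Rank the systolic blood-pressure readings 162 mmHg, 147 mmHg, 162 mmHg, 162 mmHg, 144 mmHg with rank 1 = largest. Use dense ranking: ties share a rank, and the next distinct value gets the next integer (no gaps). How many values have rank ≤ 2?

Sorted (descending): 162, 162, 162, 147, 144
The 3 values of 162 share dense rank 1.
Remaining distinct values take the next consecutive integers.
Ranks ≤ 2: {1, 1, 1, 2} → 4 values.

4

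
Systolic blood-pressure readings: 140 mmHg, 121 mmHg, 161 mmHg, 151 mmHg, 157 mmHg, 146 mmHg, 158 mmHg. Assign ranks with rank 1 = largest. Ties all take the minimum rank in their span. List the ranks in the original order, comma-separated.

6, 7, 1, 4, 3, 5, 2

Sorted (descending): 161, 158, 157, 151, 146, 140, 121
No ties — each value takes its position as its rank.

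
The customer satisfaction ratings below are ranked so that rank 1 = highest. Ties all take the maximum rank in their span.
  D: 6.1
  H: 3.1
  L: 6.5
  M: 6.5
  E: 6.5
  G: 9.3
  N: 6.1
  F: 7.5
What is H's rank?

8

Sorted (descending): 9.3, 7.5, 6.5, 6.5, 6.5, 6.1, 6.1, 3.1
The 3 values of 6.5 occupy positions 3–5 → each gets rank 5.
The 2 values of 6.1 occupy positions 6–7 → each gets rank 7.
H has value 3.1 → rank 8.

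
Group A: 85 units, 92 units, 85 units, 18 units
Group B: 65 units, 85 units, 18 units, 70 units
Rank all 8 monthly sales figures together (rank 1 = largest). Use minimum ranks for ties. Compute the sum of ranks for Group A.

Sorted (descending): 92, 85, 85, 85, 70, 65, 18, 18
The 3 values of 85 occupy positions 2–4 → each gets rank 2.
The 2 values of 18 occupy positions 7–8 → each gets rank 7.
Group A values → pooled ranks: 85→2, 92→1, 85→2, 18→7
Rank sum = 2 + 1 + 2 + 7 = 12

12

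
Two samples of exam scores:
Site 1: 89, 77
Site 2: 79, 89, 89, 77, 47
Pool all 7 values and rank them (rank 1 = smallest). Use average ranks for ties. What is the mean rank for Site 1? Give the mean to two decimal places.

4.25

Sorted (ascending): 47, 77, 77, 79, 89, 89, 89
The 2 values of 77 occupy positions 2–3 → average rank (2+3)/2 = 2.5.
The 3 values of 89 occupy positions 5–7 → average rank 6.
Site 1 values → pooled ranks: 89→6, 77→2.5
Mean rank = (6 + 2.5) / 2 = 4.25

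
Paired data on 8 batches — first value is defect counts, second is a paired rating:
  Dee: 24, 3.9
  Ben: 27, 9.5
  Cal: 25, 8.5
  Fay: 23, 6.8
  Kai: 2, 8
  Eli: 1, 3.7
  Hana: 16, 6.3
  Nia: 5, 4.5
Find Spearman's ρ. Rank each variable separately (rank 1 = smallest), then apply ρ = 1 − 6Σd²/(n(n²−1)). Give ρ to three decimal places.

0.619

Ranks of variable 1: 6, 8, 7, 5, 2, 1, 4, 3
Ranks of variable 2: 2, 8, 7, 5, 6, 1, 4, 3
d = r₁ − r₂: 4, 0, 0, 0, -4, 0, 0, 0
d²: 16, 0, 0, 0, 16, 0, 0, 0; Σd² = 32
ρ = 1 − 6·32/(8·63) = 1 − 192/504 = 0.619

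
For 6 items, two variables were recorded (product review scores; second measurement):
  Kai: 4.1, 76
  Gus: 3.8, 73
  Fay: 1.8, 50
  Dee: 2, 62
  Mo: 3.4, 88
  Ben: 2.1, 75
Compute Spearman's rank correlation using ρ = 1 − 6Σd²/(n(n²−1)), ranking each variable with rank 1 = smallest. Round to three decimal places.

0.714

Ranks of variable 1: 6, 5, 1, 2, 4, 3
Ranks of variable 2: 5, 3, 1, 2, 6, 4
d = r₁ − r₂: 1, 2, 0, 0, -2, -1
d²: 1, 4, 0, 0, 4, 1; Σd² = 10
ρ = 1 − 6·10/(6·35) = 1 − 60/210 = 0.714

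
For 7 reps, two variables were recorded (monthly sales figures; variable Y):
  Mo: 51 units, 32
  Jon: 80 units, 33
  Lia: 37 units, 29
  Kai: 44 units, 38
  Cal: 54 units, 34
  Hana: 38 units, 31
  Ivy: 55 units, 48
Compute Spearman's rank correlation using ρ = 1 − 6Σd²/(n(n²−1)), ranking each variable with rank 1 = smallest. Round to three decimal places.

Ranks of variable 1: 4, 7, 1, 3, 5, 2, 6
Ranks of variable 2: 3, 4, 1, 6, 5, 2, 7
d = r₁ − r₂: 1, 3, 0, -3, 0, 0, -1
d²: 1, 9, 0, 9, 0, 0, 1; Σd² = 20
ρ = 1 − 6·20/(7·48) = 1 − 120/336 = 0.643

0.643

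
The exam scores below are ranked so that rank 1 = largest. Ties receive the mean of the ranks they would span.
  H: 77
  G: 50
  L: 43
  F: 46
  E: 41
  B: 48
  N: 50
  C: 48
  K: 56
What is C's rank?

5.5

Sorted (descending): 77, 56, 50, 50, 48, 48, 46, 43, 41
The 2 values of 50 occupy positions 3–4 → average rank (3+4)/2 = 3.5.
The 2 values of 48 occupy positions 5–6 → average rank (5+6)/2 = 5.5.
C has value 48 → rank 5.5.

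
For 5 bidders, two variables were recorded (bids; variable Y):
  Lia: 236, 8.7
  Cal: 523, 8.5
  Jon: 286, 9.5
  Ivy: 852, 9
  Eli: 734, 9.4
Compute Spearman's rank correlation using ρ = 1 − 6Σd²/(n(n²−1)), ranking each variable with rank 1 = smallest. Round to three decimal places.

Ranks of variable 1: 1, 3, 2, 5, 4
Ranks of variable 2: 2, 1, 5, 3, 4
d = r₁ − r₂: -1, 2, -3, 2, 0
d²: 1, 4, 9, 4, 0; Σd² = 18
ρ = 1 − 6·18/(5·24) = 1 − 108/120 = 0.100

0.100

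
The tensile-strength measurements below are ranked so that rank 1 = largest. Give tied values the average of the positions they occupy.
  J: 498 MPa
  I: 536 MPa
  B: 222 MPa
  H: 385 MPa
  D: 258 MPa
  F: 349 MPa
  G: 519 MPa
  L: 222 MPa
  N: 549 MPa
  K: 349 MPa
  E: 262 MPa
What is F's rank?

6.5

Sorted (descending): 549, 536, 519, 498, 385, 349, 349, 262, 258, 222, 222
The 2 values of 349 occupy positions 6–7 → average rank (6+7)/2 = 6.5.
The 2 values of 222 occupy positions 10–11 → average rank (10+11)/2 = 10.5.
F has value 349 MPa → rank 6.5.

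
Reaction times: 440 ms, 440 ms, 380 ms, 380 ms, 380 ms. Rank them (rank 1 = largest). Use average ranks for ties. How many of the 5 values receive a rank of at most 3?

2

Sorted (descending): 440, 440, 380, 380, 380
The 2 values of 440 occupy positions 1–2 → average rank (1+2)/2 = 1.5.
The 3 values of 380 occupy positions 3–5 → average rank 4.
Ranks ≤ 3: {1.5, 1.5} → 2 values.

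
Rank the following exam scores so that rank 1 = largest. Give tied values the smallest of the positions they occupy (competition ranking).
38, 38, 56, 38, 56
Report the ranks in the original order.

3, 3, 1, 3, 1

Sorted (descending): 56, 56, 38, 38, 38
The 2 values of 56 occupy positions 1–2 → each gets rank 1.
The 3 values of 38 occupy positions 3–5 → each gets rank 3.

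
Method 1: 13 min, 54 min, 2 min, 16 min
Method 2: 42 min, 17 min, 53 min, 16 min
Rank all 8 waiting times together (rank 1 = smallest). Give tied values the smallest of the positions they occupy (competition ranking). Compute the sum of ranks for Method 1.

Sorted (ascending): 2, 13, 16, 16, 17, 42, 53, 54
The 2 values of 16 occupy positions 3–4 → each gets rank 3.
Method 1 values → pooled ranks: 13→2, 54→8, 2→1, 16→3
Rank sum = 2 + 8 + 1 + 3 = 14

14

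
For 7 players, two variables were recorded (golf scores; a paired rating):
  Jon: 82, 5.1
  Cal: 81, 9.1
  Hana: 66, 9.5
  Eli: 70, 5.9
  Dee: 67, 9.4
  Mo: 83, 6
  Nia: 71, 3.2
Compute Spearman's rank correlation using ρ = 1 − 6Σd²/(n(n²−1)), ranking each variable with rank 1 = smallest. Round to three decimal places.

-0.536

Ranks of variable 1: 6, 5, 1, 3, 2, 7, 4
Ranks of variable 2: 2, 5, 7, 3, 6, 4, 1
d = r₁ − r₂: 4, 0, -6, 0, -4, 3, 3
d²: 16, 0, 36, 0, 16, 9, 9; Σd² = 86
ρ = 1 − 6·86/(7·48) = 1 − 516/336 = -0.536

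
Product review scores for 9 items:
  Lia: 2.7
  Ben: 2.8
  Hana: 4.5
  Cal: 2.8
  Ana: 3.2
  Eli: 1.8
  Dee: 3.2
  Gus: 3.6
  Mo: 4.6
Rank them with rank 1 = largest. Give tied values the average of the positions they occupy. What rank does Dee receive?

4.5

Sorted (descending): 4.6, 4.5, 3.6, 3.2, 3.2, 2.8, 2.8, 2.7, 1.8
The 2 values of 3.2 occupy positions 4–5 → average rank (4+5)/2 = 4.5.
The 2 values of 2.8 occupy positions 6–7 → average rank (6+7)/2 = 6.5.
Dee has value 3.2 → rank 4.5.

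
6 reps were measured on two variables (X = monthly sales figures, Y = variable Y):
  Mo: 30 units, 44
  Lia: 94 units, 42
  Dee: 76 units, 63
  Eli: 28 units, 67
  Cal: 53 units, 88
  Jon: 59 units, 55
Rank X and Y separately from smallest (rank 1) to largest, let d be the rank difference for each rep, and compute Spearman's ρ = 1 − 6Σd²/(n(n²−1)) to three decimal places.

Ranks of variable 1: 2, 6, 5, 1, 3, 4
Ranks of variable 2: 2, 1, 4, 5, 6, 3
d = r₁ − r₂: 0, 5, 1, -4, -3, 1
d²: 0, 25, 1, 16, 9, 1; Σd² = 52
ρ = 1 − 6·52/(6·35) = 1 − 312/210 = -0.486

-0.486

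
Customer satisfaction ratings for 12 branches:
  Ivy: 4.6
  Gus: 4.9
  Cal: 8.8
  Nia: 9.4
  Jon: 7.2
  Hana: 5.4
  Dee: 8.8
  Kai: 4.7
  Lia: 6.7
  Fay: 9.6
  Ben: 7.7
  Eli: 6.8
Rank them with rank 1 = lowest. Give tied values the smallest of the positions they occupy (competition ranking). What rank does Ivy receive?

1

Sorted (ascending): 4.6, 4.7, 4.9, 5.4, 6.7, 6.8, 7.2, 7.7, 8.8, 8.8, 9.4, 9.6
The 2 values of 8.8 occupy positions 9–10 → each gets rank 9.
Ivy has value 4.6 → rank 1.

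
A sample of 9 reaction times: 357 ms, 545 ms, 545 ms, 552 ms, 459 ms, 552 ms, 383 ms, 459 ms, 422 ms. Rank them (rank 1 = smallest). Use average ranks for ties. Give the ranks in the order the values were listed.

1, 6.5, 6.5, 8.5, 4.5, 8.5, 2, 4.5, 3

Sorted (ascending): 357, 383, 422, 459, 459, 545, 545, 552, 552
The 2 values of 459 occupy positions 4–5 → average rank (4+5)/2 = 4.5.
The 2 values of 545 occupy positions 6–7 → average rank (6+7)/2 = 6.5.
The 2 values of 552 occupy positions 8–9 → average rank (8+9)/2 = 8.5.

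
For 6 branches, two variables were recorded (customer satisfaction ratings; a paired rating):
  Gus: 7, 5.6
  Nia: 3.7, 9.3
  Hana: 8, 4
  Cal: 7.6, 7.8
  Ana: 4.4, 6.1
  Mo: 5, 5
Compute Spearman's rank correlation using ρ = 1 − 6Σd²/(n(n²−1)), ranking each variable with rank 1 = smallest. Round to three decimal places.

Ranks of variable 1: 4, 1, 6, 5, 2, 3
Ranks of variable 2: 3, 6, 1, 5, 4, 2
d = r₁ − r₂: 1, -5, 5, 0, -2, 1
d²: 1, 25, 25, 0, 4, 1; Σd² = 56
ρ = 1 − 6·56/(6·35) = 1 − 336/210 = -0.600

-0.600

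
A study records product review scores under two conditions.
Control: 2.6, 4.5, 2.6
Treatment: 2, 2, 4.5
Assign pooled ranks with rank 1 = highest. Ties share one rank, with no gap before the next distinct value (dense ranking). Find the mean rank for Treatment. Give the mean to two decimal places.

Sorted (descending): 4.5, 4.5, 2.6, 2.6, 2, 2
The 2 values of 4.5 share dense rank 1.
The 2 values of 2.6 share dense rank 2.
The 2 values of 2 share dense rank 3.
Treatment values → pooled ranks: 2→3, 2→3, 4.5→1
Mean rank = (3 + 3 + 1) / 3 = 2.33

2.33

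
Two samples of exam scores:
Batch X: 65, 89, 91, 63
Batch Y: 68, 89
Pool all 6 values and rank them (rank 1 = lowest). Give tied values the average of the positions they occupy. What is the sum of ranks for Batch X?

13.5

Sorted (ascending): 63, 65, 68, 89, 89, 91
The 2 values of 89 occupy positions 4–5 → average rank (4+5)/2 = 4.5.
Batch X values → pooled ranks: 65→2, 89→4.5, 91→6, 63→1
Rank sum = 2 + 4.5 + 6 + 1 = 13.5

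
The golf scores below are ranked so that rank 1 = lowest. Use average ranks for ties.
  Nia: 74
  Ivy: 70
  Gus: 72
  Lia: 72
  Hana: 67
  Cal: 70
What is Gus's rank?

4.5

Sorted (ascending): 67, 70, 70, 72, 72, 74
The 2 values of 70 occupy positions 2–3 → average rank (2+3)/2 = 2.5.
The 2 values of 72 occupy positions 4–5 → average rank (4+5)/2 = 4.5.
Gus has value 72 → rank 4.5.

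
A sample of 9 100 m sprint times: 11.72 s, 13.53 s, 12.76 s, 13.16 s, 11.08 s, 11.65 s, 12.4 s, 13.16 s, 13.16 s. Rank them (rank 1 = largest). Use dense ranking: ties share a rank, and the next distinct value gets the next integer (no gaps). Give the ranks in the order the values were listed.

Sorted (descending): 13.53, 13.16, 13.16, 13.16, 12.76, 12.4, 11.72, 11.65, 11.08
The 3 values of 13.16 share dense rank 2.
Remaining distinct values take the next consecutive integers.

5, 1, 3, 2, 7, 6, 4, 2, 2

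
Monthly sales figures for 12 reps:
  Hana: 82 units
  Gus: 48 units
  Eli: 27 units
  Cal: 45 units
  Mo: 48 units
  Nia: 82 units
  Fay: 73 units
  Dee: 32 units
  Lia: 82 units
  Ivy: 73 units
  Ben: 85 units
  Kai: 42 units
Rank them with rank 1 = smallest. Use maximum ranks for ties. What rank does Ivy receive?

8

Sorted (ascending): 27, 32, 42, 45, 48, 48, 73, 73, 82, 82, 82, 85
The 2 values of 48 occupy positions 5–6 → each gets rank 6.
The 2 values of 73 occupy positions 7–8 → each gets rank 8.
The 3 values of 82 occupy positions 9–11 → each gets rank 11.
Ivy has value 73 units → rank 8.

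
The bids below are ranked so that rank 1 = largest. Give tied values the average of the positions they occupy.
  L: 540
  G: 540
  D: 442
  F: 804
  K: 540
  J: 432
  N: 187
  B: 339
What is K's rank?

Sorted (descending): 804, 540, 540, 540, 442, 432, 339, 187
The 3 values of 540 occupy positions 2–4 → average rank 3.
K has value 540 → rank 3.

3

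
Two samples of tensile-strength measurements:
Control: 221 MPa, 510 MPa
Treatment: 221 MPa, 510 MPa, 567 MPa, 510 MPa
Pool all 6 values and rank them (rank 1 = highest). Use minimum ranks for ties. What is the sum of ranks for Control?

7

Sorted (descending): 567, 510, 510, 510, 221, 221
The 3 values of 510 occupy positions 2–4 → each gets rank 2.
The 2 values of 221 occupy positions 5–6 → each gets rank 5.
Control values → pooled ranks: 221→5, 510→2
Rank sum = 5 + 2 = 7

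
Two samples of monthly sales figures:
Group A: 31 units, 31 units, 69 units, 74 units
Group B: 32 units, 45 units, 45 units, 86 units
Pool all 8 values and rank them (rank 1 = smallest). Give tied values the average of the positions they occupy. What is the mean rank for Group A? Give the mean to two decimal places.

4.00

Sorted (ascending): 31, 31, 32, 45, 45, 69, 74, 86
The 2 values of 31 occupy positions 1–2 → average rank (1+2)/2 = 1.5.
The 2 values of 45 occupy positions 4–5 → average rank (4+5)/2 = 4.5.
Group A values → pooled ranks: 31→1.5, 31→1.5, 69→6, 74→7
Mean rank = (1.5 + 1.5 + 6 + 7) / 4 = 4.00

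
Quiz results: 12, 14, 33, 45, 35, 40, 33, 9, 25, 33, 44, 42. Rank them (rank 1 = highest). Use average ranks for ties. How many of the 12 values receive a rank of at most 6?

Sorted (descending): 45, 44, 42, 40, 35, 33, 33, 33, 25, 14, 12, 9
The 3 values of 33 occupy positions 6–8 → average rank 7.
Ranks ≤ 6: {1, 2, 3, 4, 5} → 5 values.

5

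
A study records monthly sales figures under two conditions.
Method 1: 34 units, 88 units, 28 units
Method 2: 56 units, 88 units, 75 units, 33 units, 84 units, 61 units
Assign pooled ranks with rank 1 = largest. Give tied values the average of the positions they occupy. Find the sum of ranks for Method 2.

27.5

Sorted (descending): 88, 88, 84, 75, 61, 56, 34, 33, 28
The 2 values of 88 occupy positions 1–2 → average rank (1+2)/2 = 1.5.
Method 2 values → pooled ranks: 56→6, 88→1.5, 75→4, 33→8, 84→3, 61→5
Rank sum = 6 + 1.5 + 4 + 8 + 3 + 5 = 27.5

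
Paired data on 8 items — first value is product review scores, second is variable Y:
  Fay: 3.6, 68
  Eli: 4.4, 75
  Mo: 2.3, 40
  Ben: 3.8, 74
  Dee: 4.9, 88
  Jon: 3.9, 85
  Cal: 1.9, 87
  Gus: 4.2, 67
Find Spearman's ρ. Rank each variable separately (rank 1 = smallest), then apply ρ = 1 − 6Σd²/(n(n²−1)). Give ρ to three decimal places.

Ranks of variable 1: 3, 7, 2, 4, 8, 5, 1, 6
Ranks of variable 2: 3, 5, 1, 4, 8, 6, 7, 2
d = r₁ − r₂: 0, 2, 1, 0, 0, -1, -6, 4
d²: 0, 4, 1, 0, 0, 1, 36, 16; Σd² = 58
ρ = 1 − 6·58/(8·63) = 1 − 348/504 = 0.310

0.310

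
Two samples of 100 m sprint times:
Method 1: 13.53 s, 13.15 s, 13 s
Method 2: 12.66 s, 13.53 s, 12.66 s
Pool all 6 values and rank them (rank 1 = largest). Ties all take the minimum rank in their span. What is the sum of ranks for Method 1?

Sorted (descending): 13.53, 13.53, 13.15, 13, 12.66, 12.66
The 2 values of 13.53 occupy positions 1–2 → each gets rank 1.
The 2 values of 12.66 occupy positions 5–6 → each gets rank 5.
Method 1 values → pooled ranks: 13.53→1, 13.15→3, 13→4
Rank sum = 1 + 3 + 4 = 8

8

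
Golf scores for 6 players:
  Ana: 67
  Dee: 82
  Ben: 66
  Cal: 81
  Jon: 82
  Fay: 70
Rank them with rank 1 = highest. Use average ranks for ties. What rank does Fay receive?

4

Sorted (descending): 82, 82, 81, 70, 67, 66
The 2 values of 82 occupy positions 1–2 → average rank (1+2)/2 = 1.5.
Fay has value 70 → rank 4.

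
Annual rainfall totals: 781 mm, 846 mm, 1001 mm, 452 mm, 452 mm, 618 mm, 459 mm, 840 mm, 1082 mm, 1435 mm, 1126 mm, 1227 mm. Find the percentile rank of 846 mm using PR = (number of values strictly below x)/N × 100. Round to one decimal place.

50.0

N = 12.
Strictly below 846: 6. Equal to 846: 1.
PR = 6/12 × 100 = 50.0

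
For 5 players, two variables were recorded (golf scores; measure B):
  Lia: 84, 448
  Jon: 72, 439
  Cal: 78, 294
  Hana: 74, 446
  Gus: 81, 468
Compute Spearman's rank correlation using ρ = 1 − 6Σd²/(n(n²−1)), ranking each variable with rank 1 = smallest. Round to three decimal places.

0.600

Ranks of variable 1: 5, 1, 3, 2, 4
Ranks of variable 2: 4, 2, 1, 3, 5
d = r₁ − r₂: 1, -1, 2, -1, -1
d²: 1, 1, 4, 1, 1; Σd² = 8
ρ = 1 − 6·8/(5·24) = 1 − 48/120 = 0.600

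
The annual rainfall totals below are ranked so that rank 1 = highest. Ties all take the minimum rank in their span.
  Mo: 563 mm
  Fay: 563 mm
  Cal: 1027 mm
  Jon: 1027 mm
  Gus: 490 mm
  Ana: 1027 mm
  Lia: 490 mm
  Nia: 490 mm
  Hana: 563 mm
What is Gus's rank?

Sorted (descending): 1027, 1027, 1027, 563, 563, 563, 490, 490, 490
The 3 values of 1027 occupy positions 1–3 → each gets rank 1.
The 3 values of 563 occupy positions 4–6 → each gets rank 4.
The 3 values of 490 occupy positions 7–9 → each gets rank 7.
Gus has value 490 mm → rank 7.

7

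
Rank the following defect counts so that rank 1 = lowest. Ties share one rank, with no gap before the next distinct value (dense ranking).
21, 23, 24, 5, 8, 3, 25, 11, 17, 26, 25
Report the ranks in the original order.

6, 7, 8, 2, 3, 1, 9, 4, 5, 10, 9

Sorted (ascending): 3, 5, 8, 11, 17, 21, 23, 24, 25, 25, 26
The 2 values of 25 share dense rank 9.
Remaining distinct values take the next consecutive integers.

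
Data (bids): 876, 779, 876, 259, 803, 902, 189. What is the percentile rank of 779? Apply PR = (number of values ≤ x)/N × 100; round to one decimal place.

N = 7.
Strictly below 779: 2. Equal to 779: 1.
PR = 3/7 × 100 = 42.9

42.9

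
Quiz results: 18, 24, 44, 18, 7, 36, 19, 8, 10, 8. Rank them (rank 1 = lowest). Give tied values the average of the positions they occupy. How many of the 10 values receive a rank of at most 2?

Sorted (ascending): 7, 8, 8, 10, 18, 18, 19, 24, 36, 44
The 2 values of 8 occupy positions 2–3 → average rank (2+3)/2 = 2.5.
The 2 values of 18 occupy positions 5–6 → average rank (5+6)/2 = 5.5.
Ranks ≤ 2: {1} → 1 value.

1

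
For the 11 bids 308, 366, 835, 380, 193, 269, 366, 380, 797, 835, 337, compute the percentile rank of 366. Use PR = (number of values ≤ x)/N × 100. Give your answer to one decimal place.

N = 11.
Strictly below 366: 4. Equal to 366: 2.
PR = 6/11 × 100 = 54.5

54.5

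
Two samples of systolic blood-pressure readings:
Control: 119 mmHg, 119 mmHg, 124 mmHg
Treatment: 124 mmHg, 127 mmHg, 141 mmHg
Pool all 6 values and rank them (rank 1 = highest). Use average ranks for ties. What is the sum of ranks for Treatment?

6.5

Sorted (descending): 141, 127, 124, 124, 119, 119
The 2 values of 124 occupy positions 3–4 → average rank (3+4)/2 = 3.5.
The 2 values of 119 occupy positions 5–6 → average rank (5+6)/2 = 5.5.
Treatment values → pooled ranks: 124→3.5, 127→2, 141→1
Rank sum = 3.5 + 2 + 1 = 6.5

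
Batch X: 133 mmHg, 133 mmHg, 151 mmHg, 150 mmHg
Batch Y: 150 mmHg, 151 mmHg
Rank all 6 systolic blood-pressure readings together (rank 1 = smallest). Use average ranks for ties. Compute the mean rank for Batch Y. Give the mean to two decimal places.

Sorted (ascending): 133, 133, 150, 150, 151, 151
The 2 values of 133 occupy positions 1–2 → average rank (1+2)/2 = 1.5.
The 2 values of 150 occupy positions 3–4 → average rank (3+4)/2 = 3.5.
The 2 values of 151 occupy positions 5–6 → average rank (5+6)/2 = 5.5.
Batch Y values → pooled ranks: 150→3.5, 151→5.5
Mean rank = (3.5 + 5.5) / 2 = 4.50

4.50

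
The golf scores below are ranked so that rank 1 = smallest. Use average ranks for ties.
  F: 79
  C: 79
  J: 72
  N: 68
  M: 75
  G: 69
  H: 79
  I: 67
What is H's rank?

Sorted (ascending): 67, 68, 69, 72, 75, 79, 79, 79
The 3 values of 79 occupy positions 6–8 → average rank 7.
H has value 79 → rank 7.

7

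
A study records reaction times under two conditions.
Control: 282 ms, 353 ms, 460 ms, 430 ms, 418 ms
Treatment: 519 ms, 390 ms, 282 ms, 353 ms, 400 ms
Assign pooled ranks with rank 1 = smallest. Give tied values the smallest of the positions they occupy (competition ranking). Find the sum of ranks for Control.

Sorted (ascending): 282, 282, 353, 353, 390, 400, 418, 430, 460, 519
The 2 values of 282 occupy positions 1–2 → each gets rank 1.
The 2 values of 353 occupy positions 3–4 → each gets rank 3.
Control values → pooled ranks: 282→1, 353→3, 460→9, 430→8, 418→7
Rank sum = 1 + 3 + 9 + 8 + 7 = 28

28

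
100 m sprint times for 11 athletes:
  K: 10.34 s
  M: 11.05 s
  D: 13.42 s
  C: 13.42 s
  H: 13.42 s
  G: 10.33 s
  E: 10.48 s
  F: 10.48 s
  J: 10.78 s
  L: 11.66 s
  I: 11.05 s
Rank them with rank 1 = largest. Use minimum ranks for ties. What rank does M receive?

5

Sorted (descending): 13.42, 13.42, 13.42, 11.66, 11.05, 11.05, 10.78, 10.48, 10.48, 10.34, 10.33
The 3 values of 13.42 occupy positions 1–3 → each gets rank 1.
The 2 values of 11.05 occupy positions 5–6 → each gets rank 5.
The 2 values of 10.48 occupy positions 8–9 → each gets rank 8.
M has value 11.05 s → rank 5.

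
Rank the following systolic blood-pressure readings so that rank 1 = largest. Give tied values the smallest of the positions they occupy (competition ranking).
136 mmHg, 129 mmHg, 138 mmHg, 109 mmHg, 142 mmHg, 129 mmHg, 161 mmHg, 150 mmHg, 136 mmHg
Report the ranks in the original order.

Sorted (descending): 161, 150, 142, 138, 136, 136, 129, 129, 109
The 2 values of 136 occupy positions 5–6 → each gets rank 5.
The 2 values of 129 occupy positions 7–8 → each gets rank 7.

5, 7, 4, 9, 3, 7, 1, 2, 5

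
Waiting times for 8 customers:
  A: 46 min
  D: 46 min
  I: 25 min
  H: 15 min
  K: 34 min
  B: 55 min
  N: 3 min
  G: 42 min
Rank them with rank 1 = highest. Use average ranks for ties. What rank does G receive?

Sorted (descending): 55, 46, 46, 42, 34, 25, 15, 3
The 2 values of 46 occupy positions 2–3 → average rank (2+3)/2 = 2.5.
G has value 42 min → rank 4.

4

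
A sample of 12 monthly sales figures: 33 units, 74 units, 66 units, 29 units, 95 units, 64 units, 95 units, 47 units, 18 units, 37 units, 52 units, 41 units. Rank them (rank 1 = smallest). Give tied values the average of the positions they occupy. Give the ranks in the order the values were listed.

3, 10, 9, 2, 11.5, 8, 11.5, 6, 1, 4, 7, 5

Sorted (ascending): 18, 29, 33, 37, 41, 47, 52, 64, 66, 74, 95, 95
The 2 values of 95 occupy positions 11–12 → average rank (11+12)/2 = 11.5.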